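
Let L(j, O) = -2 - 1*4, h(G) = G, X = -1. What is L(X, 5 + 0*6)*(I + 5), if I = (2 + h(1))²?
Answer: -84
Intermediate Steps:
L(j, O) = -6 (L(j, O) = -2 - 4 = -6)
I = 9 (I = (2 + 1)² = 3² = 9)
L(X, 5 + 0*6)*(I + 5) = -6*(9 + 5) = -6*14 = -84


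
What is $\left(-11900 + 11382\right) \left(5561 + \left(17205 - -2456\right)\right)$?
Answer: $-13064996$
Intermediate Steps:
$\left(-11900 + 11382\right) \left(5561 + \left(17205 - -2456\right)\right) = - 518 \left(5561 + \left(17205 + 2456\right)\right) = - 518 \left(5561 + 19661\right) = \left(-518\right) 25222 = -13064996$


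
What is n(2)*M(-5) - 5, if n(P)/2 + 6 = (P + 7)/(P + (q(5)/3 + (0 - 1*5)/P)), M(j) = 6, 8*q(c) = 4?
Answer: -401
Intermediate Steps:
q(c) = ½ (q(c) = (⅛)*4 = ½)
n(P) = -12 + 2*(7 + P)/(⅙ + P - 5/P) (n(P) = -12 + 2*((P + 7)/(P + ((½)/3 + (0 - 1*5)/P))) = -12 + 2*((7 + P)/(P + ((½)*(⅓) + (0 - 5)/P))) = -12 + 2*((7 + P)/(P + (⅙ - 5/P))) = -12 + 2*((7 + P)/(⅙ + P - 5/P)) = -12 + 2*(7 + P)/(⅙ + P - 5/P))
n(2)*M(-5) - 5 = (12*(30 - 5*2² + 6*2)/(-30 + 2 + 6*2²))*6 - 5 = (12*(30 - 5*4 + 12)/(-30 + 2 + 6*4))*6 - 5 = (12*(30 - 20 + 12)/(-30 + 2 + 24))*6 - 5 = (12*22/(-4))*6 - 5 = (12*(-¼)*22)*6 - 5 = -66*6 - 5 = -396 - 5 = -401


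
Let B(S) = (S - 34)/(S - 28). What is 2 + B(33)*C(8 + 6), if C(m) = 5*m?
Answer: -12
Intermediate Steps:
B(S) = (-34 + S)/(-28 + S)
2 + B(33)*C(8 + 6) = 2 + ((-34 + 33)/(-28 + 33))*(5*(8 + 6)) = 2 + (-1/5)*(5*14) = 2 + ((⅕)*(-1))*70 = 2 - ⅕*70 = 2 - 14 = -12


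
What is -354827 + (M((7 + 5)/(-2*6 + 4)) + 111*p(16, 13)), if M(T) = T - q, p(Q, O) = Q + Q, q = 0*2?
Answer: -702553/2 ≈ -3.5128e+5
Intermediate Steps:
q = 0
p(Q, O) = 2*Q
M(T) = T (M(T) = T - 1*0 = T + 0 = T)
-354827 + (M((7 + 5)/(-2*6 + 4)) + 111*p(16, 13)) = -354827 + ((7 + 5)/(-2*6 + 4) + 111*(2*16)) = -354827 + (12/(-12 + 4) + 111*32) = -354827 + (12/(-8) + 3552) = -354827 + (12*(-⅛) + 3552) = -354827 + (-3/2 + 3552) = -354827 + 7101/2 = -702553/2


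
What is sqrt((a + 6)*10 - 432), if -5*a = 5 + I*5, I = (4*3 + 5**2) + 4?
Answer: 6*I*sqrt(22) ≈ 28.142*I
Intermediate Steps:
I = 41 (I = (12 + 25) + 4 = 37 + 4 = 41)
a = -42 (a = -(5 + 41*5)/5 = -(5 + 205)/5 = -1/5*210 = -42)
sqrt((a + 6)*10 - 432) = sqrt((-42 + 6)*10 - 432) = sqrt(-36*10 - 432) = sqrt(-360 - 432) = sqrt(-792) = 6*I*sqrt(22)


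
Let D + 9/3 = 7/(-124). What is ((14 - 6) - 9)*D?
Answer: 379/124 ≈ 3.0564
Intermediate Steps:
D = -379/124 (D = -3 + 7/(-124) = -3 + 7*(-1/124) = -3 - 7/124 = -379/124 ≈ -3.0564)
((14 - 6) - 9)*D = ((14 - 6) - 9)*(-379/124) = (8 - 9)*(-379/124) = -1*(-379/124) = 379/124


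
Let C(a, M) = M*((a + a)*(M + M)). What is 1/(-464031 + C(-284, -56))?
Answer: -1/4026527 ≈ -2.4835e-7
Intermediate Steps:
C(a, M) = 4*a*M² (C(a, M) = M*((2*a)*(2*M)) = M*(4*M*a) = 4*a*M²)
1/(-464031 + C(-284, -56)) = 1/(-464031 + 4*(-284)*(-56)²) = 1/(-464031 + 4*(-284)*3136) = 1/(-464031 - 3562496) = 1/(-4026527) = -1/4026527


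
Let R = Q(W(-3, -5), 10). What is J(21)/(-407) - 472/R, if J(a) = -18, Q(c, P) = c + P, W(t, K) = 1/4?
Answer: -767678/16687 ≈ -46.005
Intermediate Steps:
W(t, K) = ¼
Q(c, P) = P + c
R = 41/4 (R = 10 + ¼ = 41/4 ≈ 10.250)
J(21)/(-407) - 472/R = -18/(-407) - 472/41/4 = -18*(-1/407) - 472*4/41 = 18/407 - 1888/41 = -767678/16687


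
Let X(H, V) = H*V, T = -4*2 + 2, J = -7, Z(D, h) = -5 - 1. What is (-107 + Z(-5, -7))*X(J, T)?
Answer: -4746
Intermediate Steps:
Z(D, h) = -6
T = -6 (T = -8 + 2 = -6)
(-107 + Z(-5, -7))*X(J, T) = (-107 - 6)*(-7*(-6)) = -113*42 = -4746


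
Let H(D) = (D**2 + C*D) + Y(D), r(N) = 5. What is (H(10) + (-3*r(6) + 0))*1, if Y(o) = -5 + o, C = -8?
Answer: 10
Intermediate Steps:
H(D) = -5 + D**2 - 7*D (H(D) = (D**2 - 8*D) + (-5 + D) = -5 + D**2 - 7*D)
(H(10) + (-3*r(6) + 0))*1 = ((-5 + 10**2 - 7*10) + (-3*5 + 0))*1 = ((-5 + 100 - 70) + (-15 + 0))*1 = (25 - 15)*1 = 10*1 = 10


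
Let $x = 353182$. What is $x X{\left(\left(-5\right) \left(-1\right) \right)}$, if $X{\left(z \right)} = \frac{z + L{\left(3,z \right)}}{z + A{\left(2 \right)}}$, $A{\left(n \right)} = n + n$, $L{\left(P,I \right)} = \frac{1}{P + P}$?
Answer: $\frac{5474321}{27} \approx 2.0275 \cdot 10^{5}$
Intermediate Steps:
$L{\left(P,I \right)} = \frac{1}{2 P}$
$A{\left(n \right)} = 2 n$
$X{\left(z \right)} = \frac{\frac{1}{6} + z}{4 + z}$ ($X{\left(z \right)} = \frac{z + \frac{1}{2 \cdot 3}}{z + 2 \cdot 2} = \frac{z + \frac{1}{2} \cdot \frac{1}{3}}{z + 4} = \frac{z + \frac{1}{6}}{4 + z} = \frac{\frac{1}{6} + z}{4 + z}$)
$x X{\left(\left(-5\right) \left(-1\right) \right)} = 353182 \frac{\frac{1}{6} - -5}{4 - -5} = 353182 \frac{\frac{1}{6} + 5}{4 + 5} = 353182 \cdot \frac{1}{9} \cdot \frac{31}{6} = 353182 \cdot \frac{31}{54} = \frac{5474321}{27}$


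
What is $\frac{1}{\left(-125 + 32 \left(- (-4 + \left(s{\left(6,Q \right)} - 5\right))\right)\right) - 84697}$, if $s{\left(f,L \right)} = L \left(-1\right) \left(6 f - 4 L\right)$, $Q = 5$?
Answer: $- \frac{1}{81974} \approx -1.2199 \cdot 10^{-5}$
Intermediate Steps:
$s{\left(f,L \right)} = - L \left(- 4 L + 6 f\right)$
$\frac{1}{\left(-125 + 32 \left(- (-4 + \left(s{\left(6,Q \right)} - 5\right))\right)\right) - 84697} = \frac{1}{\left(-125 + 32 \left(- (-4 + \left(2 \cdot 5 \left(\left(-3\right) 6 + 2 \cdot 5\right) - 5\right))\right)\right) - 84697} = \frac{1}{\left(-125 + 32 \left(- (-4 + \left(2 \cdot 5 \left(-18 + 10\right) - 5\right))\right)\right) - 84697} = \frac{1}{\left(-125 + 32 \left(- (-4 + \left(2 \cdot 5 \left(-8\right) - 5\right))\right)\right) - 84697} = \frac{1}{\left(-125 + 32 \left(- (-4 - 85)\right)\right) - 84697} = \frac{1}{\left(-125 + 32 \left(\left(-1\right) \left(-89\right)\right)\right) - 84697} = \frac{1}{\left(-125 + 32 \cdot 89\right) - 84697} = \frac{1}{\left(-125 + 2848\right) - 84697} = \frac{1}{2723 - 84697} = \frac{1}{-81974} = - \frac{1}{81974}$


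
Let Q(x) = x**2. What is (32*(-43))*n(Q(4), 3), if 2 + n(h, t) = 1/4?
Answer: 2408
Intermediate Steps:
n(h, t) = -7/4 (n(h, t) = -2 + 1/4 = -7/4)
(32*(-43))*n(Q(4), 3) = (32*(-43))*(-7/4) = -1376*(-7/4) = 2408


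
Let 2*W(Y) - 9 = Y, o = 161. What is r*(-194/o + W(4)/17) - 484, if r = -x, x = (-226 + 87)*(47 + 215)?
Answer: -83319835/2737 ≈ -30442.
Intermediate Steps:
W(Y) = 9/2 + Y/2
x = -36418 (x = -139*262 = -36418)
r = 36418 (r = -1*(-36418) = 36418)
r*(-194/o + W(4)/17) - 484 = 36418*(-194/161 + (9/2 + (½)*4)/17) - 484 = 36418*(-194*1/161 + (9/2 + 2)*(1/17)) - 484 = 36418*(-194/161 + (13/2)*(1/17)) - 484 = 36418*(-194/161 + 13/34) - 484 = 36418*(-4503/5474) - 484 = -81995127/2737 - 484 = -83319835/2737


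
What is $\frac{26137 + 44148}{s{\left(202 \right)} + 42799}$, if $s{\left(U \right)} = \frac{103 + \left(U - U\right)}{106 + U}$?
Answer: $\frac{4329556}{2636439} \approx 1.6422$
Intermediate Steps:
$s{\left(U \right)} = \frac{103}{106 + U}$ ($s{\left(U \right)} = \frac{103 + 0}{106 + U} = \frac{103}{106 + U}$)
$\frac{26137 + 44148}{s{\left(202 \right)} + 42799} = \frac{26137 + 44148}{\frac{103}{106 + 202} + 42799} = \frac{70285}{\frac{103}{308} + 42799} = \frac{70285}{\frac{13182195}{308}} = 70285 \cdot \frac{308}{13182195} = \frac{4329556}{2636439}$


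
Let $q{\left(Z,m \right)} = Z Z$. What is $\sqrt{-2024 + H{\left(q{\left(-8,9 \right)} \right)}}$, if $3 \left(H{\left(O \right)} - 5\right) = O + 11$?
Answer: $i \sqrt{1994} \approx 44.654 i$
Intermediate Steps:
$q{\left(Z,m \right)} = Z^{2}$
$H{\left(O \right)} = \frac{26}{3} + \frac{O}{3}$ ($H{\left(O \right)} = 5 + \frac{O + 11}{3} = 5 + \frac{11 + O}{3} = 5 + \left(\frac{11}{3} + \frac{O}{3}\right) = \frac{26}{3} + \frac{O}{3}$)
$\sqrt{-2024 + H{\left(q{\left(-8,9 \right)} \right)}} = \sqrt{-2024 + \left(\frac{26}{3} + \frac{\left(-8\right)^{2}}{3}\right)} = \sqrt{-2024 + \left(\frac{26}{3} + \frac{1}{3} \cdot 64\right)} = \sqrt{-2024 + \left(\frac{26}{3} + \frac{64}{3}\right)} = \sqrt{-2024 + 30} = \sqrt{-1994} = i \sqrt{1994}$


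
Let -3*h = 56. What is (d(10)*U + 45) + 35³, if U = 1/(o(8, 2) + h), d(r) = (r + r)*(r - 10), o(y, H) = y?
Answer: 42920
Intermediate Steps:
h = -56/3 (h = -⅓*56 = -56/3 ≈ -18.667)
d(r) = 2*r*(-10 + r) (d(r) = (2*r)*(-10 + r) = 2*r*(-10 + r))
U = -3/32 (U = 1/(8 - 56/3) = 1/(-32/3) = -3/32 ≈ -0.093750)
(d(10)*U + 45) + 35³ = ((2*10*(-10 + 10))*(-3/32) + 45) + 35³ = ((2*10*0)*(-3/32) + 45) + 42875 = (0*(-3/32) + 45) + 42875 = (0 + 45) + 42875 = 45 + 42875 = 42920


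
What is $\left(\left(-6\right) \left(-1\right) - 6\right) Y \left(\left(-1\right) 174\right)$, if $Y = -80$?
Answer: $0$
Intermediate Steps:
$\left(\left(-6\right) \left(-1\right) - 6\right) Y \left(\left(-1\right) 174\right) = \left(\left(-6\right) \left(-1\right) - 6\right) \left(-80\right) \left(\left(-1\right) 174\right) = \left(6 - 6\right) \left(-80\right) \left(-174\right) = 0 \left(-80\right) \left(-174\right) = 0 \left(-174\right) = 0$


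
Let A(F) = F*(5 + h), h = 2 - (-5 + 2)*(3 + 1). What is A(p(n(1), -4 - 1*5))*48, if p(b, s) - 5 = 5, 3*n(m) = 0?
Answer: 9120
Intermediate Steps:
n(m) = 0 (n(m) = (1/3)*0 = 0)
h = 14 (h = 2 - (-3)*4 = 2 - 1*(-12) = 2 + 12 = 14)
p(b, s) = 10 (p(b, s) = 5 + 5 = 10)
A(F) = 19*F (A(F) = F*(5 + 14) = F*19 = 19*F)
A(p(n(1), -4 - 1*5))*48 = (19*10)*48 = 190*48 = 9120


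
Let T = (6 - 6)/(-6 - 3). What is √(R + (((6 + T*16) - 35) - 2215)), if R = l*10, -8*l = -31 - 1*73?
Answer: I*√2114 ≈ 45.978*I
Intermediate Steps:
l = 13 (l = -(-31 - 1*73)/8 = -(-31 - 73)/8 = -⅛*(-104) = 13)
R = 130 (R = 13*10 = 130)
T = 0 (T = 0/(-9) = 0*(-⅑) = 0)
√(R + (((6 + T*16) - 35) - 2215)) = √(130 + (((6 + 0*16) - 35) - 2215)) = √(130 + (((6 + 0) - 35) - 2215)) = √(130 + ((6 - 35) - 2215)) = √(130 + (-29 - 2215)) = √(130 - 2244) = √(-2114) = I*√2114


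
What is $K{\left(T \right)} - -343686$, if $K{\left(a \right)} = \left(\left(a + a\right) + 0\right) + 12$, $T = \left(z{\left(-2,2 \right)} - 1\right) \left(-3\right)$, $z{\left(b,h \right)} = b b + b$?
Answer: $343692$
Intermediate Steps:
$z{\left(b,h \right)} = b + b^{2}$ ($z{\left(b,h \right)} = b^{2} + b = b + b^{2}$)
$T = -3$ ($T = \left(- 2 \left(1 - 2\right) - 1\right) \left(-3\right) = \left(\left(-2\right) \left(-1\right) - 1\right) \left(-3\right) = \left(2 - 1\right) \left(-3\right) = 1 \left(-3\right) = -3$)
$K{\left(a \right)} = 12 + 2 a$ ($K{\left(a \right)} = \left(2 a + 0\right) + 12 = 2 a + 12 = 12 + 2 a$)
$K{\left(T \right)} - -343686 = \left(12 + 2 \left(-3\right)\right) - -343686 = \left(12 - 6\right) + 343686 = 6 + 343686 = 343692$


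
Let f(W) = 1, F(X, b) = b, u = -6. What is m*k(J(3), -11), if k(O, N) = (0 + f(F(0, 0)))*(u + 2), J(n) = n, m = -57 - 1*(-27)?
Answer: 120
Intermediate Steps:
m = -30 (m = -57 + 27 = -30)
k(O, N) = -4 (k(O, N) = (0 + 1)*(-6 + 2) = 1*(-4) = -4)
m*k(J(3), -11) = -30*(-4) = 120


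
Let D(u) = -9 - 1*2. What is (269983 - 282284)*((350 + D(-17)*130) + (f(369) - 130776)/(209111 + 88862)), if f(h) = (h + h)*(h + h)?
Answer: 304115704044/22921 ≈ 1.3268e+7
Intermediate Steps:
D(u) = -11 (D(u) = -9 - 2 = -11)
f(h) = 4*h² (f(h) = (2*h)*(2*h) = 4*h²)
(269983 - 282284)*((350 + D(-17)*130) + (f(369) - 130776)/(209111 + 88862)) = (269983 - 282284)*((350 - 11*130) + (4*369² - 130776)/(209111 + 88862)) = -12301*((350 - 1430) + (4*136161 - 130776)/297973) = -12301*(-1080 + (544644 - 130776)*(1/297973)) = -12301*(-1080 + 413868*(1/297973)) = -12301*(-1080 + 31836/22921) = -12301*(-24722844/22921) = 304115704044/22921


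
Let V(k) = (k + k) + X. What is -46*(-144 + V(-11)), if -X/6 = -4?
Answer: 6532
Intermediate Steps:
X = 24 (X = -6*(-4) = 24)
V(k) = 24 + 2*k (V(k) = (k + k) + 24 = 2*k + 24 = 24 + 2*k)
-46*(-144 + V(-11)) = -46*(-144 + (24 + 2*(-11))) = -46*(-144 + (24 - 22)) = -46*(-144 + 2) = -46*(-142) = 6532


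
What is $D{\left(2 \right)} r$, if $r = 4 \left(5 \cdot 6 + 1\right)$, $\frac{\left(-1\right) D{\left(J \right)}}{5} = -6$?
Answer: $3720$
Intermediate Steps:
$D{\left(J \right)} = 30$ ($D{\left(J \right)} = \left(-5\right) \left(-6\right) = 30$)
$r = 124$ ($r = 4 \left(30 + 1\right) = 4 \cdot 31 = 124$)
$D{\left(2 \right)} r = 30 \cdot 124 = 3720$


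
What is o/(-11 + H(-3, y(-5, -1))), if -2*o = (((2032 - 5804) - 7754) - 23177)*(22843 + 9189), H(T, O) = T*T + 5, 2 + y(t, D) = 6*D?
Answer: 555803248/3 ≈ 1.8527e+8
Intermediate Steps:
y(t, D) = -2 + 6*D
H(T, O) = 5 + T² (H(T, O) = T² + 5 = 5 + T²)
o = 555803248 (o = -(((2032 - 5804) - 7754) - 23177)*(22843 + 9189)/2 = -((-3772 - 7754) - 23177)*32032/2 = -(-11526 - 23177)*32032/2 = -(-34703)*32032/2 = -½*(-1111606496) = 555803248)
o/(-11 + H(-3, y(-5, -1))) = 555803248/(-11 + (5 + (-3)²)) = 555803248/(-11 + (5 + 9)) = 555803248/(-11 + 14) = 555803248/3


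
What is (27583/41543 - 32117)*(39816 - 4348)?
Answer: -47321722967664/41543 ≈ -1.1391e+9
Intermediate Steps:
(27583/41543 - 32117)*(39816 - 4348) = (27583*(1/41543) - 32117)*35468 = (27583/41543 - 32117)*35468 = -1334208948/41543*35468 = -47321722967664/41543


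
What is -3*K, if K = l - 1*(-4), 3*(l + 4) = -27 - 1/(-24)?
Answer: 647/24 ≈ 26.958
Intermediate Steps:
l = -935/72 (l = -4 + (-27 - 1/(-24))/3 = -4 + (-27 - 1*(-1/24))/3 = -4 + (-27 + 1/24)/3 = -4 + (⅓)*(-647/24) = -4 - 647/72 = -935/72 ≈ -12.986)
K = -647/72 (K = -935/72 - 1*(-4) = -935/72 + 4 = -647/72 ≈ -8.9861)
-3*K = -3*(-647/72) = 647/24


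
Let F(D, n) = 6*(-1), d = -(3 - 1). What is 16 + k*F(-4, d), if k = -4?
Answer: 40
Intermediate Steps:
d = -2 (d = -1*2 = -2)
F(D, n) = -6
16 + k*F(-4, d) = 16 - 4*(-6) = 16 + 24 = 40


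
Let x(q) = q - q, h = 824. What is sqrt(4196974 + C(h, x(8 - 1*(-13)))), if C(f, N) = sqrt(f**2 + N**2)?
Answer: 3*sqrt(466422) ≈ 2048.9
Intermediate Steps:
x(q) = 0
C(f, N) = sqrt(N**2 + f**2)
sqrt(4196974 + C(h, x(8 - 1*(-13)))) = sqrt(4196974 + sqrt(0**2 + 824**2)) = sqrt(4196974 + sqrt(0 + 678976)) = sqrt(4196974 + sqrt(678976)) = sqrt(4196974 + 824) = sqrt(4197798) = 3*sqrt(466422)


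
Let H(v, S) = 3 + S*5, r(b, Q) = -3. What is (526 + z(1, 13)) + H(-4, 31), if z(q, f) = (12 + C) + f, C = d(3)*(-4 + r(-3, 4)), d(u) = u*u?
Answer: 646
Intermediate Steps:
d(u) = u²
C = -63 (C = 3²*(-4 - 3) = 9*(-7) = -63)
H(v, S) = 3 + 5*S
z(q, f) = -51 + f (z(q, f) = (12 - 63) + f = -51 + f)
(526 + z(1, 13)) + H(-4, 31) = (526 + (-51 + 13)) + (3 + 5*31) = (526 - 38) + (3 + 155) = 488 + 158 = 646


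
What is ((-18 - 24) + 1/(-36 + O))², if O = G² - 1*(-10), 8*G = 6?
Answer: 292752100/165649 ≈ 1767.3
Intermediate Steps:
G = ¾ (G = (⅛)*6 = ¾ ≈ 0.75000)
O = 169/16 (O = (¾)² - 1*(-10) = 9/16 + 10 = 169/16 ≈ 10.563)
((-18 - 24) + 1/(-36 + O))² = ((-18 - 24) + 1/(-36 + 169/16))² = (-42 + 1/(-407/16))² = (-42 - 16/407)² = (-17110/407)² = 292752100/165649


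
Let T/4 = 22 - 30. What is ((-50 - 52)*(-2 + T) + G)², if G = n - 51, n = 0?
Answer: 11675889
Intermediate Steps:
T = -32 (T = 4*(22 - 30) = 4*(-8) = -32)
G = -51 (G = 0 - 51 = -51)
((-50 - 52)*(-2 + T) + G)² = ((-50 - 52)*(-2 - 32) - 51)² = (-102*(-34) - 51)² = (3468 - 51)² = 3417² = 11675889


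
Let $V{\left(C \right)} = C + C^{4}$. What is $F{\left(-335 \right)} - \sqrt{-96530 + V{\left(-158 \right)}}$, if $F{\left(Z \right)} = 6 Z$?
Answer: $-2010 - 4 \sqrt{38944038} \approx -26972.0$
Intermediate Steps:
$F{\left(-335 \right)} - \sqrt{-96530 + V{\left(-158 \right)}} = 6 \left(-335\right) - \sqrt{-96530 - \left(158 - \left(-158\right)^{4}\right)} = -2010 - \sqrt{-96530 + \left(-158 + 623201296\right)} = -2010 - \sqrt{-96530 + 623201138} = -2010 - \sqrt{623104608} = -2010 - 4 \sqrt{38944038}$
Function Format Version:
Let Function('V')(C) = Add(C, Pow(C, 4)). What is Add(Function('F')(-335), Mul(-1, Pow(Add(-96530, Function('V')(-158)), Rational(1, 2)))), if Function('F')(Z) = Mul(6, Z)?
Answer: Add(-2010, Mul(-4, Pow(38944038, Rational(1, 2)))) ≈ -26972.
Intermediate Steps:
Add(Function('F')(-335), Mul(-1, Pow(Add(-96530, Function('V')(-158)), Rational(1, 2)))) = Add(Mul(6, -335), Mul(-1, Pow(Add(-96530, Add(-158, Pow(-158, 4))), Rational(1, 2)))) = Add(-2010, Mul(-1, Pow(Add(-96530, Add(-158, 623201296)), Rational(1, 2)))) = Add(-2010, Mul(-1, Pow(Add(-96530, 623201138), Rational(1, 2)))) = Add(-2010, Mul(-1, Pow(623104608, Rational(1, 2)))) = Add(-2010, Mul(-1, Mul(4, Pow(38944038, Rational(1, 2))))) = Add(-2010, Mul(-4, Pow(38944038, Rational(1, 2))))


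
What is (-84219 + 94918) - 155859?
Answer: -145160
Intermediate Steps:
(-84219 + 94918) - 155859 = 10699 - 155859 = -145160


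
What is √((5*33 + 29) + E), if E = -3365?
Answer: I*√3171 ≈ 56.312*I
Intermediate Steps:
√((5*33 + 29) + E) = √((5*33 + 29) - 3365) = √((165 + 29) - 3365) = √(194 - 3365) = √(-3171) = I*√3171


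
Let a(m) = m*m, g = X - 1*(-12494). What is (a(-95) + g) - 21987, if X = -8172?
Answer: -8640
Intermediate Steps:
g = 4322 (g = -8172 - 1*(-12494) = -8172 + 12494 = 4322)
a(m) = m²
(a(-95) + g) - 21987 = ((-95)² + 4322) - 21987 = (9025 + 4322) - 21987 = 13347 - 21987 = -8640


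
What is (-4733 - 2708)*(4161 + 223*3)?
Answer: -35940030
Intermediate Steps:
(-4733 - 2708)*(4161 + 223*3) = -7441*(4161 + 669) = -7441*4830 = -35940030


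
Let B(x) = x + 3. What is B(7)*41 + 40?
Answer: 450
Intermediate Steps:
B(x) = 3 + x
B(7)*41 + 40 = (3 + 7)*41 + 40 = 10*41 + 40 = 410 + 40 = 450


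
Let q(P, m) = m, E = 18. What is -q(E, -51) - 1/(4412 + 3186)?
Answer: 387497/7598 ≈ 51.000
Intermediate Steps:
-q(E, -51) - 1/(4412 + 3186) = -1*(-51) - 1/(4412 + 3186) = 51 - 1/7598 = 387497/7598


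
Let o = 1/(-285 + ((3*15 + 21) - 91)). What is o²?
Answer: 1/96100 ≈ 1.0406e-5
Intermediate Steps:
o = -1/310 (o = 1/(-285 + ((45 + 21) - 91)) = 1/(-285 + (66 - 91)) = 1/(-285 - 25) = 1/(-310) = -1/310 ≈ -0.0032258)
o² = (-1/310)² = 1/96100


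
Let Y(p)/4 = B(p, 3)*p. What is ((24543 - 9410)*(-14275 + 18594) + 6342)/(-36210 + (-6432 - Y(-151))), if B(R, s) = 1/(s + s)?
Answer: -28013901/18232 ≈ -1536.5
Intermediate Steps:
B(R, s) = 1/(2*s)
Y(p) = 2*p/3 (Y(p) = 4*(((1/2)/3)*p) = 4*(((1/2)*(1/3))*p) = 4*(p/6) = 2*p/3)
((24543 - 9410)*(-14275 + 18594) + 6342)/(-36210 + (-6432 - Y(-151))) = ((24543 - 9410)*(-14275 + 18594) + 6342)/(-36210 + (-6432 - 2*(-151)/3)) = (15133*4319 + 6342)/(-36210 + (-6432 - 1*(-302/3))) = (65359427 + 6342)/(-36210 + (-6432 + 302/3)) = 65365769/(-36210 - 18994/3) = 65365769/(-127624/3) = 65365769*(-3/127624) = -28013901/18232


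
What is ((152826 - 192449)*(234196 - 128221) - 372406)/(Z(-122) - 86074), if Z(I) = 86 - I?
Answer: 4199419831/85866 ≈ 48907.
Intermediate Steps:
((152826 - 192449)*(234196 - 128221) - 372406)/(Z(-122) - 86074) = ((152826 - 192449)*(234196 - 128221) - 372406)/((86 - 1*(-122)) - 86074) = (-39623*105975 - 372406)/((86 + 122) - 86074) = (-4199047425 - 372406)/(208 - 86074) = -4199419831/(-85866) = -4199419831*(-1/85866) = 4199419831/85866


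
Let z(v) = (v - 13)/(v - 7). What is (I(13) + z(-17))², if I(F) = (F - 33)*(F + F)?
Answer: 4305625/16 ≈ 2.6910e+5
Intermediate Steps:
I(F) = 2*F*(-33 + F) (I(F) = (-33 + F)*(2*F) = 2*F*(-33 + F))
z(v) = (-13 + v)/(-7 + v)
(I(13) + z(-17))² = (2*13*(-33 + 13) + (-13 - 17)/(-7 - 17))² = (2*13*(-20) - 30/(-24))² = (-520 - 1/24*(-30))² = (-520 + 5/4)² = (-2075/4)² = 4305625/16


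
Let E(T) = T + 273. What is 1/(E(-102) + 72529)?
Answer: 1/72700 ≈ 1.3755e-5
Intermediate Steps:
E(T) = 273 + T
1/(E(-102) + 72529) = 1/((273 - 102) + 72529) = 1/(171 + 72529) = 1/72700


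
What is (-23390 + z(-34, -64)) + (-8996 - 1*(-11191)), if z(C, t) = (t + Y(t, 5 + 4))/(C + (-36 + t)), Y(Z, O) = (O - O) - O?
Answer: -2840057/134 ≈ -21194.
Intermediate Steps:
Y(Z, O) = -O (Y(Z, O) = 0 - O = -O)
z(C, t) = (-9 + t)/(-36 + C + t) (z(C, t) = (t - (5 + 4))/(C + (-36 + t)) = (t - 1*9)/(-36 + C + t) = (t - 9)/(-36 + C + t) = (-9 + t)/(-36 + C + t))
(-23390 + z(-34, -64)) + (-8996 - 1*(-11191)) = (-23390 + (-9 - 64)/(-36 - 34 - 64)) + (-8996 - 1*(-11191)) = (-23390 - 73/(-134)) + (-8996 + 11191) = (-23390 - 1/134*(-73)) + 2195 = (-23390 + 73/134) + 2195 = -3134187/134 + 2195 = -2840057/134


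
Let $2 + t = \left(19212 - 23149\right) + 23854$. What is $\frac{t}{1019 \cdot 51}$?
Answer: $\frac{19915}{51969} \approx 0.38321$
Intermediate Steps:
$t = 19915$ ($t = -2 + \left(\left(19212 - 23149\right) + 23854\right) = -2 + \left(-3937 + 23854\right) = -2 + 19917 = 19915$)
$\frac{t}{1019 \cdot 51} = \frac{19915}{1019 \cdot 51} = \frac{19915}{51969}$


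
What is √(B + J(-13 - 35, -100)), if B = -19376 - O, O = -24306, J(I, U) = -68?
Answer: √4862 ≈ 69.728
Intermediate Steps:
B = 4930 (B = -19376 - 1*(-24306) = -19376 + 24306 = 4930)
√(B + J(-13 - 35, -100)) = √(4930 - 68) = √4862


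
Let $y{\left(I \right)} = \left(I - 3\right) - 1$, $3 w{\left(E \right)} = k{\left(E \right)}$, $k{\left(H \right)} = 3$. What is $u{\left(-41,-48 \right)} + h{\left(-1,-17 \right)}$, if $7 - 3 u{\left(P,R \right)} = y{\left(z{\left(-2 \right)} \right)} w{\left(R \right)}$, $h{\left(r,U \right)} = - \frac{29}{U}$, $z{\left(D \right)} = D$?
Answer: $\frac{308}{51} \approx 6.0392$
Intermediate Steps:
$w{\left(E \right)} = 1$ ($w{\left(E \right)} = \frac{1}{3} \cdot 3 = 1$)
$y{\left(I \right)} = -4 + I$ ($y{\left(I \right)} = \left(-3 + I\right) - 1 = -4 + I$)
$u{\left(P,R \right)} = \frac{13}{3}$ ($u{\left(P,R \right)} = \frac{7}{3} - \frac{\left(-4 - 2\right) 1}{3} = \frac{7}{3} - \frac{\left(-6\right) 1}{3} = \frac{7}{3} - -2 = \frac{7}{3} + 2 = \frac{13}{3}$)
$u{\left(-41,-48 \right)} + h{\left(-1,-17 \right)} = \frac{13}{3} - \frac{29}{-17} = \frac{13}{3} - - \frac{29}{17} = \frac{13}{3} + \frac{29}{17} = \frac{308}{51}$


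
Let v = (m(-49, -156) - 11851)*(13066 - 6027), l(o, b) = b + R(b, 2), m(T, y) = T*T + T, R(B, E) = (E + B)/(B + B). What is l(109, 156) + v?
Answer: -10430675501/156 ≈ -6.6863e+7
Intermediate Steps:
R(B, E) = (B + E)/(2*B) (R(B, E) = (B + E)/((2*B)) = (B + E)*(1/(2*B)) = (B + E)/(2*B))
m(T, y) = T + T² (m(T, y) = T² + T = T + T²)
l(o, b) = b + (2 + b)/(2*b) (l(o, b) = b + (b + 2)/(2*b) = b + (2 + b)/(2*b))
v = -66863461 (v = (-49*(1 - 49) - 11851)*(13066 - 6027) = (-49*(-48) - 11851)*7039 = (2352 - 11851)*7039 = -9499*7039 = -66863461)
l(109, 156) + v = (½ + 156 + 1/156) - 66863461 = 24415/156 - 66863461 = -10430675501/156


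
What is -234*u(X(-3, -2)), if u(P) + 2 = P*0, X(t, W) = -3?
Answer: 468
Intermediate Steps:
u(P) = -2 (u(P) = -2 + P*0 = -2 + 0 = -2)
-234*u(X(-3, -2)) = -234*(-2) = 468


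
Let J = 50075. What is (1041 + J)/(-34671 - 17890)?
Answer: -51116/52561 ≈ -0.97251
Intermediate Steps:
(1041 + J)/(-34671 - 17890) = (1041 + 50075)/(-34671 - 17890) = 51116/(-52561) = 51116*(-1/52561) = -51116/52561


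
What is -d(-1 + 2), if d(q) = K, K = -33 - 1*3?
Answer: 36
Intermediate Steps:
K = -36 (K = -33 - 3 = -36)
d(q) = -36
-d(-1 + 2) = -1*(-36) = 36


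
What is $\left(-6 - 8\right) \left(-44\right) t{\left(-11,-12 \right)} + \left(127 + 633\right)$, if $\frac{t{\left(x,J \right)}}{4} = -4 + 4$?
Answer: $760$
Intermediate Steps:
$t{\left(x,J \right)} = 0$ ($t{\left(x,J \right)} = 4 \left(-4 + 4\right) = 4 \cdot 0 = 0$)
$\left(-6 - 8\right) \left(-44\right) t{\left(-11,-12 \right)} + \left(127 + 633\right) = \left(-6 - 8\right) \left(-44\right) 0 + \left(127 + 633\right) = \left(-6 - 8\right) \left(-44\right) 0 + 760 = \left(-14\right) \left(-44\right) 0 + 760 = 616 \cdot 0 + 760 = 0 + 760 = 760$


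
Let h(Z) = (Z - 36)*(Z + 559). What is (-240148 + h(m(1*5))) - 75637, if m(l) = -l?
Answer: -338499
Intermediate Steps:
h(Z) = (-36 + Z)*(559 + Z)
(-240148 + h(m(1*5))) - 75637 = (-240148 + (-20124 + (-5)² + 523*(-5))) - 75637 = (-240148 + (-20124 + 25 - 2615)) - 75637 = (-240148 - 22714) - 75637 = -262862 - 75637 = -338499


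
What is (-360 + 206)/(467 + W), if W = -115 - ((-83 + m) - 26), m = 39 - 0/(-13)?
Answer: -77/211 ≈ -0.36493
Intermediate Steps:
m = 39 (m = 39 - 0*(-1)/13 = 39 - 1*0 = 39 + 0 = 39)
W = -45 (W = -115 - ((-83 + 39) - 26) = -115 - (-44 - 26) = -115 - 1*(-70) = -115 + 70 = -45)
(-360 + 206)/(467 + W) = (-360 + 206)/(467 - 45) = -154/422 = -154*1/422 = -77/211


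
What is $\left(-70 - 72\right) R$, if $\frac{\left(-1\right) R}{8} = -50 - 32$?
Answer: $-93152$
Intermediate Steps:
$R = 656$ ($R = - 8 \left(-50 - 32\right) = \left(-8\right) \left(-82\right) = 656$)
$\left(-70 - 72\right) R = \left(-70 - 72\right) 656 = \left(-142\right) 656 = -93152$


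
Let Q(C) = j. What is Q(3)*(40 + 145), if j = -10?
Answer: -1850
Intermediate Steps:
Q(C) = -10
Q(3)*(40 + 145) = -10*(40 + 145) = -10*185 = -1850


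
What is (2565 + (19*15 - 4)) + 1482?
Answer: 4328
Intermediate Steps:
(2565 + (19*15 - 4)) + 1482 = (2565 + (285 - 4)) + 1482 = (2565 + 281) + 1482 = 2846 + 1482 = 4328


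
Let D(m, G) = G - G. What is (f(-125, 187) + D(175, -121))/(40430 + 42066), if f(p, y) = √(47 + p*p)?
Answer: √3918/41248 ≈ 0.0015175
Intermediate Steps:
D(m, G) = 0
f(p, y) = √(47 + p²)
(f(-125, 187) + D(175, -121))/(40430 + 42066) = (√(47 + (-125)²) + 0)/(40430 + 42066) = (√(47 + 15625) + 0)/82496 = (√15672 + 0)*(1/82496) = (2*√3918 + 0)*(1/82496) = (2*√3918)*(1/82496) = √3918/41248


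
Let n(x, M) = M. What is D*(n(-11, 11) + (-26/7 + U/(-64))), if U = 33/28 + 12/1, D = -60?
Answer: -190305/448 ≈ -424.79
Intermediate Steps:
U = 369/28 (U = 33*(1/28) + 12*1 = 33/28 + 12 = 369/28 ≈ 13.179)
D*(n(-11, 11) + (-26/7 + U/(-64))) = -60*(11 + (-26/7 + (369/28)/(-64))) = -60*(11 + (-26*⅐ + (369/28)*(-1/64))) = -60*(11 + (-26/7 - 369/1792)) = -60*(11 - 7025/1792) = -60*12687/1792 = -190305/448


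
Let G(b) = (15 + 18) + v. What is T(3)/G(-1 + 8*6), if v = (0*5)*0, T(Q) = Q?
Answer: 1/11 ≈ 0.090909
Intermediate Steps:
v = 0 (v = 0*0 = 0)
G(b) = 33 (G(b) = (15 + 18) + 0 = 33 + 0 = 33)
T(3)/G(-1 + 8*6) = 3/33 = (1/33)*3 = 1/11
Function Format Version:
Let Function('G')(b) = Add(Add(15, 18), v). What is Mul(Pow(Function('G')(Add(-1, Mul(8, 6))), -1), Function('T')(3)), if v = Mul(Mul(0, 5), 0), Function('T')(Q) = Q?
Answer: Rational(1, 11) ≈ 0.090909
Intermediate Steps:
v = 0 (v = Mul(0, 0) = 0)
Function('G')(b) = 33 (Function('G')(b) = Add(Add(15, 18), 0) = Add(33, 0) = 33)
Mul(Pow(Function('G')(Add(-1, Mul(8, 6))), -1), Function('T')(3)) = Mul(Pow(33, -1), 3) = Mul(Rational(1, 33), 3) = Rational(1, 11)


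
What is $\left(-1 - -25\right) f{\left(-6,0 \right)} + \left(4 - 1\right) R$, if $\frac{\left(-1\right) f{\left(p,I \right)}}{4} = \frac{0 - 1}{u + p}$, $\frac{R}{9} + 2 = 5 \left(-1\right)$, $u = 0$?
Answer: $-205$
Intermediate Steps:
$R = -63$ ($R = -18 + 9 \cdot 5 \left(-1\right) = -18 + 9 \left(-5\right) = -18 - 45 = -63$)
$f{\left(p,I \right)} = \frac{4}{p}$ ($f{\left(p,I \right)} = - 4 \frac{0 - 1}{0 + p} = - 4 \left(- \frac{1}{p}\right) = \frac{4}{p}$)
$\left(-1 - -25\right) f{\left(-6,0 \right)} + \left(4 - 1\right) R = \left(-1 - -25\right) \frac{4}{-6} + \left(4 - 1\right) \left(-63\right) = \left(-1 + 25\right) 4 \left(- \frac{1}{6}\right) + 3 \left(-63\right) = 24 \left(- \frac{2}{3}\right) - 189 = -16 - 189 = -205$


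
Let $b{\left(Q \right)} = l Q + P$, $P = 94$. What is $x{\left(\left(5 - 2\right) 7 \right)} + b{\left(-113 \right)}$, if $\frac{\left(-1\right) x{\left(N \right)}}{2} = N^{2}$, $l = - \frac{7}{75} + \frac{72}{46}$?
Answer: $- \frac{1646207}{1725} \approx -954.32$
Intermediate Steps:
$l = \frac{2539}{1725}$ ($l = \left(-7\right) \frac{1}{75} + 72 \cdot \frac{1}{46} = - \frac{7}{75} + \frac{36}{23} = \frac{2539}{1725} \approx 1.4719$)
$x{\left(N \right)} = - 2 N^{2}$
$b{\left(Q \right)} = 94 + \frac{2539 Q}{1725}$ ($b{\left(Q \right)} = \frac{2539 Q}{1725} + 94 = 94 + \frac{2539 Q}{1725}$)
$x{\left(\left(5 - 2\right) 7 \right)} + b{\left(-113 \right)} = - 2 \left(\left(5 - 2\right) 7\right)^{2} + \left(94 + \frac{2539}{1725} \left(-113\right)\right) = - 2 \left(3 \cdot 7\right)^{2} + \left(94 - \frac{286907}{1725}\right) = - 2 \cdot 21^{2} - \frac{124757}{1725} = \left(-2\right) 441 - \frac{124757}{1725} = -882 - \frac{124757}{1725} = - \frac{1646207}{1725}$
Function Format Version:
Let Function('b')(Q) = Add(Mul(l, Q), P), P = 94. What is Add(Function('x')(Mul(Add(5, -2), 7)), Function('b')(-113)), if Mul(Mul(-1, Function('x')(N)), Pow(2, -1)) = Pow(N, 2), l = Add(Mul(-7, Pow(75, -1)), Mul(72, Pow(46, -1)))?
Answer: Rational(-1646207, 1725) ≈ -954.32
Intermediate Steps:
l = Rational(2539, 1725) (l = Add(Mul(-7, Rational(1, 75)), Mul(72, Rational(1, 46))) = Add(Rational(-7, 75), Rational(36, 23)) = Rational(2539, 1725) ≈ 1.4719)
Function('x')(N) = Mul(-2, Pow(N, 2))
Function('b')(Q) = Add(94, Mul(Rational(2539, 1725), Q)) (Function('b')(Q) = Add(Mul(Rational(2539, 1725), Q), 94) = Add(94, Mul(Rational(2539, 1725), Q)))
Add(Function('x')(Mul(Add(5, -2), 7)), Function('b')(-113)) = Add(Mul(-2, Pow(Mul(Add(5, -2), 7), 2)), Add(94, Mul(Rational(2539, 1725), -113))) = Add(Mul(-2, Pow(Mul(3, 7), 2)), Add(94, Rational(-286907, 1725))) = Add(Mul(-2, Pow(21, 2)), Rational(-124757, 1725)) = Add(Mul(-2, 441), Rational(-124757, 1725)) = Add(-882, Rational(-124757, 1725)) = Rational(-1646207, 1725)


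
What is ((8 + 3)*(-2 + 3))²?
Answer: 121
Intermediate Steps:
((8 + 3)*(-2 + 3))² = (11*1)² = 11² = 121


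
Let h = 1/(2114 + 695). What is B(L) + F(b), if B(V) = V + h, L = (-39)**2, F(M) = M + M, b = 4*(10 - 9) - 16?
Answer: 4205074/2809 ≈ 1497.0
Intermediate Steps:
b = -12 (b = 4*1 - 16 = 4 - 16 = -12)
F(M) = 2*M
h = 1/2809 ≈ 0.00035600
L = 1521
B(V) = 1/2809 + V (B(V) = V + 1/2809 = 1/2809 + V)
B(L) + F(b) = (1/2809 + 1521) + 2*(-12) = 4272490/2809 - 24 = 4205074/2809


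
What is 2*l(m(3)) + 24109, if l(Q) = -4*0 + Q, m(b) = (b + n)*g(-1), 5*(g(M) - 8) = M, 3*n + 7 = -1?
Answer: 120571/5 ≈ 24114.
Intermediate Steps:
n = -8/3 (n = -7/3 + (1/3)*(-1) = -7/3 - 1/3 = -8/3 ≈ -2.6667)
g(M) = 8 + M/5
m(b) = -104/5 + 39*b/5 (m(b) = (b - 8/3)*(8 + (1/5)*(-1)) = (-8/3 + b)*(8 - 1/5) = (-8/3 + b)*(39/5) = -104/5 + 39*b/5)
l(Q) = Q (l(Q) = 0 + Q = Q)
2*l(m(3)) + 24109 = 2*(-104/5 + (39/5)*3) + 24109 = 2*(-104/5 + 117/5) + 24109 = 2*(13/5) + 24109 = 26/5 + 24109 = 120571/5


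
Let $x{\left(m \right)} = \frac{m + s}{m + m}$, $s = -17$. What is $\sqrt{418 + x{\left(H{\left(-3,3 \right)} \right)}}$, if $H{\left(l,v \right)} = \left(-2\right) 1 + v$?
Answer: $\sqrt{410} \approx 20.248$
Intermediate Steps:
$H{\left(l,v \right)} = -2 + v$
$x{\left(m \right)} = \frac{-17 + m}{2 m}$ ($x{\left(m \right)} = \frac{m - 17}{m + m} = \frac{-17 + m}{2 m}$)
$\sqrt{418 + x{\left(H{\left(-3,3 \right)} \right)}} = \sqrt{418 + \frac{-17 + \left(-2 + 3\right)}{2 \left(-2 + 3\right)}} = \sqrt{418 + \frac{-17 + 1}{2 \cdot 1}} = \sqrt{418 + \frac{1}{2} \cdot 1 \left(-16\right)} = \sqrt{418 - 8} = \sqrt{410}$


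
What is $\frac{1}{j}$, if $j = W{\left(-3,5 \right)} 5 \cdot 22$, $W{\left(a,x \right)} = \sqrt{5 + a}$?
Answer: $\frac{\sqrt{2}}{220} \approx 0.0064282$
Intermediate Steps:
$j = 110 \sqrt{2}$ ($j = \sqrt{5 - 3} \cdot 5 \cdot 22 = \sqrt{2} \cdot 5 \cdot 22 = 5 \sqrt{2} \cdot 22 = 110 \sqrt{2} \approx 155.56$)
$\frac{1}{j} = \frac{1}{110 \sqrt{2}} = \frac{\sqrt{2}}{220}$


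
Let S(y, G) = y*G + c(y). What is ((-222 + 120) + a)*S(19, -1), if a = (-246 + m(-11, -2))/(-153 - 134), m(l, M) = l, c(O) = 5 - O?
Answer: 957561/287 ≈ 3336.4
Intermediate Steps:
a = 257/287 (a = (-246 - 11)/(-153 - 134) = -257/(-287) = -257*(-1/287) = 257/287 ≈ 0.89547)
S(y, G) = 5 - y + G*y (S(y, G) = y*G + (5 - y) = G*y + (5 - y) = 5 - y + G*y)
((-222 + 120) + a)*S(19, -1) = ((-222 + 120) + 257/287)*(5 - 1*19 - 1*19) = (-102 + 257/287)*(5 - 19 - 19) = -29017/287*(-33) = 957561/287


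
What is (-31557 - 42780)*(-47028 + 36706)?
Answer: 767306514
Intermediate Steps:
(-31557 - 42780)*(-47028 + 36706) = -74337*(-10322) = 767306514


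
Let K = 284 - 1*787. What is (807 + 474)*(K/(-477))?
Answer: 214781/159 ≈ 1350.8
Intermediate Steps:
K = -503 (K = 284 - 787 = -503)
(807 + 474)*(K/(-477)) = (807 + 474)*(-503/(-477)) = 1281*(-503*(-1/477)) = 1281*(503/477) = 214781/159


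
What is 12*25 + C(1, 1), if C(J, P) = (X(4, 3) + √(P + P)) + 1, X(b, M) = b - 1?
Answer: 304 + √2 ≈ 305.41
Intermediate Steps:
X(b, M) = -1 + b
C(J, P) = 4 + √2*√P (C(J, P) = ((-1 + 4) + √(P + P)) + 1 = (3 + √(2*P)) + 1 = (3 + √2*√P) + 1 = 4 + √2*√P)
12*25 + C(1, 1) = 12*25 + (4 + √2*√1) = 300 + (4 + √2*1) = 300 + (4 + √2) = 304 + √2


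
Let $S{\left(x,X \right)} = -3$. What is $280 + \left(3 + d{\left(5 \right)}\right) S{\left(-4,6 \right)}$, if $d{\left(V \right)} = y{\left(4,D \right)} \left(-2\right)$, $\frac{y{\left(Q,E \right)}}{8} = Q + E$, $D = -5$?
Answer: $223$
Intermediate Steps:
$y{\left(Q,E \right)} = 8 E + 8 Q$ ($y{\left(Q,E \right)} = 8 \left(Q + E\right) = 8 \left(E + Q\right) = 8 E + 8 Q$)
$d{\left(V \right)} = 16$ ($d{\left(V \right)} = \left(8 \left(-5\right) + 8 \cdot 4\right) \left(-2\right) = \left(-40 + 32\right) \left(-2\right) = \left(-8\right) \left(-2\right) = 16$)
$280 + \left(3 + d{\left(5 \right)}\right) S{\left(-4,6 \right)} = 280 + \left(3 + 16\right) \left(-3\right) = 280 + 19 \left(-3\right) = 280 - 57 = 223$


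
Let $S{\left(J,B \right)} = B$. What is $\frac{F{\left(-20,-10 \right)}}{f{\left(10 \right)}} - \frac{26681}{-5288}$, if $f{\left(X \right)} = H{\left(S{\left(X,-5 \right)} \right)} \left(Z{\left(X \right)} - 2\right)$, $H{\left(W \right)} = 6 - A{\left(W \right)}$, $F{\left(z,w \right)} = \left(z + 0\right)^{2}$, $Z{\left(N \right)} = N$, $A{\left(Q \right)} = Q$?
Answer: $\frac{557891}{58168} \approx 9.591$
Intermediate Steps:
$F{\left(z,w \right)} = z^{2}$
$H{\left(W \right)} = 6 - W$
$f{\left(X \right)} = -22 + 11 X$ ($f{\left(X \right)} = \left(6 - -5\right) \left(X - 2\right) = \left(6 + 5\right) \left(-2 + X\right) = 11 \left(-2 + X\right) = -22 + 11 X$)
$\frac{F{\left(-20,-10 \right)}}{f{\left(10 \right)}} - \frac{26681}{-5288} = \frac{\left(-20\right)^{2}}{-22 + 11 \cdot 10} - \frac{26681}{-5288} = \frac{400}{-22 + 110} - - \frac{26681}{5288} = \frac{400}{88} + \frac{26681}{5288} = 400 \cdot \frac{1}{88} + \frac{26681}{5288} = \frac{50}{11} + \frac{26681}{5288} = \frac{557891}{58168}$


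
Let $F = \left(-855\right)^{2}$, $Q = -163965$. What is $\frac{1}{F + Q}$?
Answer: $\frac{1}{567060} \approx 1.7635 \cdot 10^{-6}$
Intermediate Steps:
$F = 731025$
$\frac{1}{F + Q} = \frac{1}{731025 - 163965} = \frac{1}{567060}$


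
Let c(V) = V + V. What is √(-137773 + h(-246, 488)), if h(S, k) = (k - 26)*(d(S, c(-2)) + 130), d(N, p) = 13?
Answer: I*√71707 ≈ 267.78*I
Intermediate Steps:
c(V) = 2*V
h(S, k) = -3718 + 143*k (h(S, k) = (k - 26)*(13 + 130) = (-26 + k)*143 = -3718 + 143*k)
√(-137773 + h(-246, 488)) = √(-137773 + (-3718 + 143*488)) = √(-137773 + (-3718 + 69784)) = √(-137773 + 66066) = √(-71707) = I*√71707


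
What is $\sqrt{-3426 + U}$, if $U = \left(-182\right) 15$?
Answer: $18 i \sqrt{19} \approx 78.46 i$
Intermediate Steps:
$U = -2730$
$\sqrt{-3426 + U} = \sqrt{-3426 - 2730} = \sqrt{-6156} = 18 i \sqrt{19}$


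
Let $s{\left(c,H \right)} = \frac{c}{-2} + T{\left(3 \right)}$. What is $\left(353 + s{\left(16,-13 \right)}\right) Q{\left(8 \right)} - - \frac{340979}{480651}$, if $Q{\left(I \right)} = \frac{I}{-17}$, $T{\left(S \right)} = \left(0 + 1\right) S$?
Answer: $- \frac{1332335741}{8171067} \approx -163.06$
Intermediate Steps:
$T{\left(S \right)} = S$ ($T{\left(S \right)} = 1 S = S$)
$s{\left(c,H \right)} = 3 - \frac{c}{2}$ ($s{\left(c,H \right)} = \frac{c}{-2} + 3 = c \left(- \frac{1}{2}\right) + 3 = - \frac{c}{2} + 3 = 3 - \frac{c}{2}$)
$Q{\left(I \right)} = - \frac{I}{17}$ ($Q{\left(I \right)} = I \left(- \frac{1}{17}\right) = - \frac{I}{17}$)
$\left(353 + s{\left(16,-13 \right)}\right) Q{\left(8 \right)} - - \frac{340979}{480651} = \left(353 + \left(3 - 8\right)\right) \left(\left(- \frac{1}{17}\right) 8\right) - - \frac{340979}{480651} = \left(353 + \left(3 - 8\right)\right) \left(- \frac{8}{17}\right) - \left(-340979\right) \frac{1}{480651} = \left(353 - 5\right) \left(- \frac{8}{17}\right) - - \frac{340979}{480651} = 348 \left(- \frac{8}{17}\right) + \frac{340979}{480651} = - \frac{2784}{17} + \frac{340979}{480651} = - \frac{1332335741}{8171067}$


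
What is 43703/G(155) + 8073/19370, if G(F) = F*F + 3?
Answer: 40019429/17900860 ≈ 2.2356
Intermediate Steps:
G(F) = 3 + F² (G(F) = F² + 3 = 3 + F²)
43703/G(155) + 8073/19370 = 43703/(3 + 155²) + 8073/19370 = 43703/(3 + 24025) + 8073*(1/19370) = 43703/24028 + 621/1490 = 40019429/17900860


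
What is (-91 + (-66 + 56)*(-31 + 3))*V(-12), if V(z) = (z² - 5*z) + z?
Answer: 36288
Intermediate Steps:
V(z) = z² - 4*z
(-91 + (-66 + 56)*(-31 + 3))*V(-12) = (-91 + (-66 + 56)*(-31 + 3))*(-12*(-4 - 12)) = (-91 - 10*(-28))*(-12*(-16)) = (-91 + 280)*192 = 189*192 = 36288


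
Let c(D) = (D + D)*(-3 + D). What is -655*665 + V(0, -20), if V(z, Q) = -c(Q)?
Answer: -436495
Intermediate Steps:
c(D) = 2*D*(-3 + D) (c(D) = (2*D)*(-3 + D) = 2*D*(-3 + D))
V(z, Q) = -2*Q*(-3 + Q)
-655*665 + V(0, -20) = -655*665 + 2*(-20)*(3 - 1*(-20)) = -435575 + 2*(-20)*(3 + 20) = -435575 + 2*(-20)*23 = -435575 - 920 = -436495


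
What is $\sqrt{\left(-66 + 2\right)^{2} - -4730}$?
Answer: $\sqrt{8826} \approx 93.947$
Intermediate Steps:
$\sqrt{\left(-66 + 2\right)^{2} - -4730} = \sqrt{\left(-64\right)^{2} + 4730} = \sqrt{4096 + 4730} = \sqrt{8826}$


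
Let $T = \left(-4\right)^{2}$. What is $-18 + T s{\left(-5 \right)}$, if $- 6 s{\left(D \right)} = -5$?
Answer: $- \frac{14}{3} \approx -4.6667$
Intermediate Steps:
$s{\left(D \right)} = \frac{5}{6}$ ($s{\left(D \right)} = \left(- \frac{1}{6}\right) \left(-5\right) = \frac{5}{6}$)
$T = 16$
$-18 + T s{\left(-5 \right)} = -18 + 16 \cdot \frac{5}{6} = -18 + \frac{40}{3} = - \frac{14}{3}$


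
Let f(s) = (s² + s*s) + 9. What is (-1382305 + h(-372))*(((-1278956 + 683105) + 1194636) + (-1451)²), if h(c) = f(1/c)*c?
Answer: -348476901593687/93 ≈ -3.7471e+12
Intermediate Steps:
f(s) = 9 + 2*s² (f(s) = (s² + s²) + 9 = 2*s² + 9 = 9 + 2*s²)
h(c) = c*(9 + 2/c²) (h(c) = (9 + 2*(1/c)²)*c = (9 + 2/c²)*c = c*(9 + 2/c²))
(-1382305 + h(-372))*(((-1278956 + 683105) + 1194636) + (-1451)²) = (-1382305 + (2/(-372) + 9*(-372)))*(((-1278956 + 683105) + 1194636) + (-1451)²) = (-1382305 + (2*(-1/372) - 3348))*((-595851 + 1194636) + 2105401) = (-1382305 + (-1/186 - 3348))*(598785 + 2105401) = (-1382305 - 622729/186)*2704186 = -257731459/186*2704186 = -348476901593687/93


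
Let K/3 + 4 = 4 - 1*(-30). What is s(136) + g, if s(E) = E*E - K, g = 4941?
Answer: 23347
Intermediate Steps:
K = 90 (K = -12 + 3*(4 - 1*(-30)) = -12 + 3*(4 + 30) = -12 + 3*34 = -12 + 102 = 90)
s(E) = -90 + E² (s(E) = E*E - 1*90 = E² - 90 = -90 + E²)
s(136) + g = (-90 + 136²) + 4941 = (-90 + 18496) + 4941 = 18406 + 4941 = 23347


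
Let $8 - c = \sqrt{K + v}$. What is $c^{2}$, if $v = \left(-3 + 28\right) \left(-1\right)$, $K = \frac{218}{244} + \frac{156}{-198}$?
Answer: $\frac{157439}{4026} - \frac{40 i \sqrt{16140234}}{2013} \approx 39.106 - 79.831 i$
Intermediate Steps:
$K = \frac{425}{4026}$ ($K = 218 \cdot \frac{1}{244} + 156 \left(- \frac{1}{198}\right) = \frac{109}{122} - \frac{26}{33} = \frac{425}{4026} \approx 0.10556$)
$v = -25$ ($v = 25 \left(-1\right) = -25$)
$c = 8 - \frac{5 i \sqrt{16140234}}{4026}$ ($c = 8 - \sqrt{\frac{425}{4026} - 25} = 8 - \sqrt{- \frac{100225}{4026}} = 8 - \frac{5 i \sqrt{16140234}}{4026} \approx 8.0 - 4.9894 i$)
$c^{2} = \left(8 - \frac{5 i \sqrt{16140234}}{4026}\right)^{2}$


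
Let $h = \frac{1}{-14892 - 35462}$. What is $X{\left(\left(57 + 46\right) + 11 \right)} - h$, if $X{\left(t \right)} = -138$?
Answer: $- \frac{6948851}{50354} \approx -138.0$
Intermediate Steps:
$h = - \frac{1}{50354}$ ($h = \frac{1}{-50354} = - \frac{1}{50354} \approx -1.9859 \cdot 10^{-5}$)
$X{\left(\left(57 + 46\right) + 11 \right)} - h = -138 - - \frac{1}{50354} = -138 + \frac{1}{50354} = - \frac{6948851}{50354}$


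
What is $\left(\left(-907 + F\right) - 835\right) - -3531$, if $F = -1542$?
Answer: $247$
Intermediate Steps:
$\left(\left(-907 + F\right) - 835\right) - -3531 = \left(\left(-907 - 1542\right) - 835\right) - -3531 = \left(-2449 - 835\right) + 3531 = -3284 + 3531 = 247$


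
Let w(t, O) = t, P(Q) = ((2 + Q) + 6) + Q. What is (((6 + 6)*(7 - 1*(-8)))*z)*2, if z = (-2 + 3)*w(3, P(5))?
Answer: 1080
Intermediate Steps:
P(Q) = 8 + 2*Q (P(Q) = (8 + Q) + Q = 8 + 2*Q)
z = 3 (z = (-2 + 3)*3 = 1*3 = 3)
(((6 + 6)*(7 - 1*(-8)))*z)*2 = (((6 + 6)*(7 - 1*(-8)))*3)*2 = ((12*(7 + 8))*3)*2 = ((12*15)*3)*2 = (180*3)*2 = 540*2 = 1080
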